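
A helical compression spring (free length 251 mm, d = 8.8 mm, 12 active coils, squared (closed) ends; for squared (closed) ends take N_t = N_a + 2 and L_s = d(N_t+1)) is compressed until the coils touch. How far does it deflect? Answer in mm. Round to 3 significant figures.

119 mm

N_t = 14; L_s = 8.8·15 = 132 mm
δ_solid = L₀ − L_s = 251 − 132 = 119 mm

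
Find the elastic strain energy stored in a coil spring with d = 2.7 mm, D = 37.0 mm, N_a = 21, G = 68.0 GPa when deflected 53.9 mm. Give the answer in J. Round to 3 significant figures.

0.617 J

k = Gd⁴/(8D³N_a) = (68.0×10³)(2.7⁴)/(8·37.0³·21) = 0.42467 N/mm
U = ½kδ² = 0.5 × 0.42467 × 53.9² = 616.87 N·mm = 0.61687 J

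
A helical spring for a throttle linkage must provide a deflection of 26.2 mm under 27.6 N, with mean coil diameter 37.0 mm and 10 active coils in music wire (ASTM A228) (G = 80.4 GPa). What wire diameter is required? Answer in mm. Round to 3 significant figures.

2.70 mm

Required rate k = F/δ = 27.6/26.2 = 1.0534 N/mm
d = (8D³N_a·k / G)^(1/4) = (8·37.0³·10·1.0534 / (80.4×10³))^0.25
  = (53.094)^0.25 = 2.6994 mm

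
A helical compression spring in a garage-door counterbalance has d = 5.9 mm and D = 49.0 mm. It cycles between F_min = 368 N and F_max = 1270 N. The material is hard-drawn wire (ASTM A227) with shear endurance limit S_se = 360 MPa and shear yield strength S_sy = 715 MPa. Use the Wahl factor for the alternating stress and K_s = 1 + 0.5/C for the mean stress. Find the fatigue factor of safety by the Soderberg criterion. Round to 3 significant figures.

C = D/d = 49.0/5.9 = 8.3051; K_W = (4C−1)/(4C−4)+0.615/C = 1.1767; K_s = 1+0.5/C = 1.0602
F_a = (F_max−F_min)/2 = 451 N; F_m = (F_max+F_min)/2 = 819 N
τ_a = K_W·8F_aD/(πd³) = 1.1767 × 274 = 322.43 MPa
τ_m = K_s·8F_mD/(πd³) = 1.0602 × 497.58 = 527.54 MPa
Soderberg: 1/n_f = τ_a/S_se + τ_m/S_sy = 322.43/360 + 527.54/715 = 0.89563 + 0.73782 = 1.6334
n_f = 1/1.6334 = 0.6122

0.612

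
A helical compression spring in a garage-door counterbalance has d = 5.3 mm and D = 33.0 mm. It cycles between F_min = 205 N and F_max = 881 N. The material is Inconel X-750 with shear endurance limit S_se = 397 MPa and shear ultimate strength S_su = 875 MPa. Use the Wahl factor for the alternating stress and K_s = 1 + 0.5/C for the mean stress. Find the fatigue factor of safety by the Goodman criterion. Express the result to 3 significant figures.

C = D/d = 33.0/5.3 = 6.2264; K_W = (4C−1)/(4C−4)+0.615/C = 1.2423; K_s = 1+0.5/C = 1.0803
F_a = (F_max−F_min)/2 = 338 N; F_m = (F_max+F_min)/2 = 543 N
τ_a = K_W·8F_aD/(πd³) = 1.2423 × 190.78 = 237.01 MPa
τ_m = K_s·8F_mD/(πd³) = 1.0803 × 306.5 = 331.11 MPa
Goodman: 1/n_f = τ_a/S_se + τ_m/S_su = 237.01/397 + 331.11/875 = 0.59699 + 0.37841 = 0.97541
n_f = 1/0.97541 = 1.025

1.03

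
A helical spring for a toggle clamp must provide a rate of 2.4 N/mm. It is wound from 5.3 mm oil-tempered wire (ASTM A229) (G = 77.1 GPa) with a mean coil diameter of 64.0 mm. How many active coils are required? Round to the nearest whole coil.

12

N_a = Gd⁴/(8D³k) = (77.1×10³ × 5.3⁴)/(8 × 64.0³ × 2.4)
    = 6.08356e+07 / 5.03316e+06 = 12.09 → 12 coils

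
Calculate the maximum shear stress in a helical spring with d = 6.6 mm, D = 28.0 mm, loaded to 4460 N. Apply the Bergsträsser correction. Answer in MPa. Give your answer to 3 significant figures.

Spring index C = D/d = 28.0/6.6 = 4.2424
K_B = (4C+2)/(4C−3) = 18.970/13.970 = 1.3579
τ₀ = 8FD/(πd³) = 8·4460·28.0/(π·6.6³) = 999040/903.2 = 1106.1 MPa
τ_max = K·τ₀ = 1.3579 × 1106.1 = 1502 MPa

1500 MPa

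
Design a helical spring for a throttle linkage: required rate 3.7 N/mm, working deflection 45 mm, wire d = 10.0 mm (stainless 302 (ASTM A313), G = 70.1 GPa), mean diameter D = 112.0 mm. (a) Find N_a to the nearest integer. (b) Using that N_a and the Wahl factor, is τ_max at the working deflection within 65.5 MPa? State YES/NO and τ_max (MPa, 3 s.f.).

(a) 17 coils; (b) YES, τ_max = 53.1 MPa

N_a = Gd⁴/(8D³k) = (70.1×10³)(10.0⁴)/(8·112.0³·3.7) = 16.86 → N_a = 17
Actual rate k = Gd⁴/(8D³·17) = 3.6688 N/mm
Working load F = kδ = 3.6688·45 = 165.1 N
C = 112.0/10.0 = 11.2000; K_W = (4C−1)/(4C−4)+0.615/C = 1.1284
τ_max = K_W·8FD/(πd³) = 1.1284·47.086 = 53.134 MPa
τ_max ≤ 65.5 MPa → acceptable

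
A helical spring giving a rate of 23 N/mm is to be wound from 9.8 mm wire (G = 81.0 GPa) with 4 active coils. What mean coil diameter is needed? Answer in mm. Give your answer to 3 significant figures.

101 mm

D = (Gd⁴/(8N_a·k))^(1/3) = (81.0×10³·9.8⁴/(8·4·23))^(1/3)
  = (1.01511e+06)^(1/3) = 100.5010 mm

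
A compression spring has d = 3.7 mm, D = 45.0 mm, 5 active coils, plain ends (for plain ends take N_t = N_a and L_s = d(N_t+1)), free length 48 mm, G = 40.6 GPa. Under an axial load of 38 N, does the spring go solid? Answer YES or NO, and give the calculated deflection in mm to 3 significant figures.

NO, δ = 18.2 mm

k = Gd⁴/(8D³N_a) = (40.6×10³)(3.7⁴)/(8·45.0³·5) = 2.0875 N/mm
N_t = 5; L_s = 3.7·6 = 22.2 mm; δ_solid = L₀ − L_s = 48 − 22.2 = 25.8 mm
δ = F/k = 38/2.0875 = 18.203 mm
δ < δ_solid → spring does not go solid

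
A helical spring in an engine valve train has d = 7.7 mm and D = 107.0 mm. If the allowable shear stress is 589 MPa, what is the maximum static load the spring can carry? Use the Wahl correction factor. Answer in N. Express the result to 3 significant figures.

895 N

C = D/d = 107.0/7.7 = 13.8961
K_W = (4C−1)/(4C−4) + 0.615/C = 54.584/51.584 + 0.0443 = 1.1024
τ_max = K·8FD/(πd³) → F_max = τ_allow·πd³/(8DK)
F_max = 589·π·7.7³/(8·107.0·1.1024) = 8.4477e+05/943.67 = 895.2 N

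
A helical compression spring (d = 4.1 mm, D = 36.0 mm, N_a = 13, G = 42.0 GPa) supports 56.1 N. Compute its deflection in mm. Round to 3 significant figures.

22.9 mm

k = Gd⁴/(8D³N_a) = (42.0×10³)(4.1⁴)/(8·36.0³·13) = 2.4459 N/mm
δ = F/k = 56.1 / 2.4459 = 22.936 mm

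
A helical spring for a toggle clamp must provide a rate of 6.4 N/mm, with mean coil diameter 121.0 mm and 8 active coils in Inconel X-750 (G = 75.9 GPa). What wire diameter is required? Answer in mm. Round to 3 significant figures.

d = (8D³N_a·k / G)^(1/4) = (8·121.0³·8·6.4 / (75.9×10³))^0.25
  = (9560.4)^0.25 = 9.8882 mm

9.89 mm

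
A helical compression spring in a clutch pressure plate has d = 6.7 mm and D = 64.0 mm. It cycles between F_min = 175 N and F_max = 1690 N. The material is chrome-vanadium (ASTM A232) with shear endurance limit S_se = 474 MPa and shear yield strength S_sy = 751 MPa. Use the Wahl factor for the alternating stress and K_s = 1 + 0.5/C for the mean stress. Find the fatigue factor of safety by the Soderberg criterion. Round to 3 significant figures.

C = D/d = 64.0/6.7 = 9.5522; K_W = (4C−1)/(4C−4)+0.615/C = 1.1521; K_s = 1+0.5/C = 1.0523
F_a = (F_max−F_min)/2 = 757.5 N; F_m = (F_max+F_min)/2 = 932.5 N
τ_a = K_W·8F_aD/(πd³) = 1.1521 × 410.47 = 472.89 MPa
τ_m = K_s·8F_mD/(πd³) = 1.0523 × 505.29 = 531.74 MPa
Soderberg: 1/n_f = τ_a/S_se + τ_m/S_sy = 472.89/474 + 531.74/751 = 0.99766 + 0.70805 = 1.7057
n_f = 1/1.7057 = 0.5863

0.586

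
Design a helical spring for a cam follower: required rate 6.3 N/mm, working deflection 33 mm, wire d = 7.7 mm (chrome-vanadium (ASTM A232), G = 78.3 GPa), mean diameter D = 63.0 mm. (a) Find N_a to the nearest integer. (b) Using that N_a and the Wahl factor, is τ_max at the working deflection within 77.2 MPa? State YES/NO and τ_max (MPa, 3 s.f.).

N_a = Gd⁴/(8D³k) = (78.3×10³)(7.7⁴)/(8·63.0³·6.3) = 21.84 → N_a = 22
Actual rate k = Gd⁴/(8D³·22) = 6.2545 N/mm
Working load F = kδ = 6.2545·33 = 206.4 N
C = 63.0/7.7 = 8.1818; K_W = (4C−1)/(4C−4)+0.615/C = 1.1796
τ_max = K_W·8FD/(πd³) = 1.1796·72.529 = 85.555 MPa
τ_max > 77.2 MPa → exceeds allowable

(a) 22 coils; (b) NO, τ_max = 85.6 MPa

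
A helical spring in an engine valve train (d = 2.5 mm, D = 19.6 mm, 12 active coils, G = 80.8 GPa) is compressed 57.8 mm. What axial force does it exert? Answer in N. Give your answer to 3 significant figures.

252 N

k = Gd⁴/(8D³N_a) = (80.8×10³)(2.5⁴)/(8·19.6³·12) = 4.3665 N/mm
F = k·δ = 4.3665 × 57.8 = 252.38 N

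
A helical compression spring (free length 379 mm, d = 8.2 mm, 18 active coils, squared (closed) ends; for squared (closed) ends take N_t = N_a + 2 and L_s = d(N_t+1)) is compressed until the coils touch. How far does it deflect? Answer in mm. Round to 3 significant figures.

207 mm

N_t = 20; L_s = 8.2·21 = 172.2 mm
δ_solid = L₀ − L_s = 379 − 172.2 = 206.8 mm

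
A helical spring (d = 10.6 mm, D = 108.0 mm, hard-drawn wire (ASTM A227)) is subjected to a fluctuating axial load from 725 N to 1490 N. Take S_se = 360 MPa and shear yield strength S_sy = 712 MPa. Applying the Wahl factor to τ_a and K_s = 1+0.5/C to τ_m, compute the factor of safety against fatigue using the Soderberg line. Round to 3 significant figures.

C = D/d = 108.0/10.6 = 10.1887; K_W = (4C−1)/(4C−4)+0.615/C = 1.1420; K_s = 1+0.5/C = 1.0491
F_a = (F_max−F_min)/2 = 382.5 N; F_m = (F_max+F_min)/2 = 1107.5 N
τ_a = K_W·8F_aD/(πd³) = 1.1420 × 88.324 = 100.86 MPa
τ_m = K_s·8F_mD/(πd³) = 1.0491 × 255.73 = 268.28 MPa
Soderberg: 1/n_f = τ_a/S_se + τ_m/S_sy = 100.86/360 + 268.28/712 = 0.28018 + 0.37680 = 0.65698
n_f = 1/0.65698 = 1.522

1.52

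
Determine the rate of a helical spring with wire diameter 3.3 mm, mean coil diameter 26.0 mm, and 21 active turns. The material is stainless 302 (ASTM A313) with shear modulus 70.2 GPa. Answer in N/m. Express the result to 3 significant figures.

k = Gd⁴/(8D³N_a) = (70.2×10³ × 3.3⁴) / (8 × 26.0³ × 21)
  = 8.32517e+06 / 2.95277e+06 = 2.8194 N/mm = 2819.4 N/m

2820 N/m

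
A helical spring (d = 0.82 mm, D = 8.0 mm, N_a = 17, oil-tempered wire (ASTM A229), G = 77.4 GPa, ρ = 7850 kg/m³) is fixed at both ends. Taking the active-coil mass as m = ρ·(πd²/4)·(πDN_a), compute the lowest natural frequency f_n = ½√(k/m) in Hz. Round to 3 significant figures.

k = Gd⁴/(8D³N_a) = (77.4×10³)(0.82⁴)/(8·8.0³·17) = 0.50256 N/mm = 502.56 N/m
Wire length L = πDN_a = π·8.0·17 = 427.26 mm
m = ρ·(πd²/4)·L = 7850 × 0.5281×10⁻⁶ m² × 0.42726 m = 0.0017712 kg
f_n = ½√(k/m) = 0.5·√(502.56/0.0017712) = 0.5·√(2.8373e+05) = 266.33 Hz

266 Hz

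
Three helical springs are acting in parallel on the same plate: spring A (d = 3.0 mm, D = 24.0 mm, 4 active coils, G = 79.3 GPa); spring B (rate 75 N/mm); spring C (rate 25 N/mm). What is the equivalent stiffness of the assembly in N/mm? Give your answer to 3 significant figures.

k_A = Gd⁴/(8D³N_a) = (79.3×10³)(3.0⁴)/(8·24.0³·4) = 14.52 N/mm
Parallel: k_eq = 14.52 + 75 + 25 = 114.52 N/mm

115 N/mm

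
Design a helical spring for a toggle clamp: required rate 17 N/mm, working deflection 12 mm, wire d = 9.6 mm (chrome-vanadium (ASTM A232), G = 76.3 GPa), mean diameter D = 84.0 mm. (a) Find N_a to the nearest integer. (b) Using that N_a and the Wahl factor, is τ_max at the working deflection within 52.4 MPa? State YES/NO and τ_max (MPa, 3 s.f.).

(a) 8 coils; (b) NO, τ_max = 57.8 MPa

N_a = Gd⁴/(8D³k) = (76.3×10³)(9.6⁴)/(8·84.0³·17) = 8.04 → N_a = 8
Actual rate k = Gd⁴/(8D³·8) = 17.084 N/mm
Working load F = kδ = 17.084·12 = 205.01 N
C = 84.0/9.6 = 8.7500; K_W = (4C−1)/(4C−4)+0.615/C = 1.1671
τ_max = K_W·8FD/(πd³) = 1.1671·49.565 = 57.846 MPa
τ_max > 52.4 MPa → exceeds allowable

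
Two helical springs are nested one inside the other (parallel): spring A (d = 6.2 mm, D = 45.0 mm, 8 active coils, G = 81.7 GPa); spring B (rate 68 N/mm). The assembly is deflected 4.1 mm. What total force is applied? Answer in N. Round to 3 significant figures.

k_A = Gd⁴/(8D³N_a) = (81.7×10³)(6.2⁴)/(8·45.0³·8) = 20.7 N/mm
Parallel: k_eq = 20.7 + 68 = 88.7 N/mm
F = k_eq·δ = 88.7·4.1 = 363.67 N

364 N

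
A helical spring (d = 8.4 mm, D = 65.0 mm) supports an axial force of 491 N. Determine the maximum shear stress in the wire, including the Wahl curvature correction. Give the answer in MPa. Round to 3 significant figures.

163 MPa

Spring index C = D/d = 65.0/8.4 = 7.7381
K_W = (4C−1)/(4C−4) + 0.615/C = 29.952/26.952 + 0.0795 = 1.1908
τ₀ = 8FD/(πd³) = 8·491·65.0/(π·8.4³) = 255320/1862 = 137.12 MPa
τ_max = K·τ₀ = 1.1908 × 137.12 = 163.28 MPa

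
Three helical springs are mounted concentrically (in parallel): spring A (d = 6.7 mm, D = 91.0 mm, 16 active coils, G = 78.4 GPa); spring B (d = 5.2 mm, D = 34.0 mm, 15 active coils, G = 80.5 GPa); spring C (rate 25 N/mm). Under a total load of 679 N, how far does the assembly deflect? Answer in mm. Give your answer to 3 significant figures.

17.4 mm

k_A = Gd⁴/(8D³N_a) = (78.4×10³)(6.7⁴)/(8·91.0³·16) = 1.6379 N/mm
k_B = Gd⁴/(8D³N_a) = (80.5×10³)(5.2⁴)/(8·34.0³·15) = 12.479 N/mm
Parallel: k_eq = 1.6379 + 12.479 + 25 = 39.117 N/mm
δ = F/k_eq = 679/39.117 = 17.358 mm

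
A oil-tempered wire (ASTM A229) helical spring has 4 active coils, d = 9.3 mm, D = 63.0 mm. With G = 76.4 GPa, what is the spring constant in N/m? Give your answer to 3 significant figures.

71400 N/m

k = Gd⁴/(8D³N_a) = (76.4×10³ × 9.3⁴) / (8 × 63.0³ × 4)
  = 5.71512e+08 / 8.0015e+06 = 71.426 N/mm = 71426 N/m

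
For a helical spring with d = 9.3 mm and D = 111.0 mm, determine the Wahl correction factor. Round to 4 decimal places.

C = D/d = 111.0/9.3 = 11.9355
K_W = (4C−1)/(4C−4) + 0.615/C = 46.742/43.742 + 0.0515 = 1.1201

1.1201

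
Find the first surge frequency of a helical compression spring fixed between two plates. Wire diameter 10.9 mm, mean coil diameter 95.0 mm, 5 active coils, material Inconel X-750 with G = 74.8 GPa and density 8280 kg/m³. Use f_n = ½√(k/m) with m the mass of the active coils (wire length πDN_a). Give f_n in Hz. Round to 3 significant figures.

k = Gd⁴/(8D³N_a) = (74.8×10³)(10.9⁴)/(8·95.0³·5) = 30.788 N/mm = 30788 N/m
Wire length L = πDN_a = π·95.0·5 = 1492.3 mm
m = ρ·(πd²/4)·L = 8280 × 93.313×10⁻⁶ m² × 1.4923 m = 1.153 kg
f_n = ½√(k/m) = 0.5·√(30788/1.153) = 0.5·√(26703) = 81.705 Hz

81.7 Hz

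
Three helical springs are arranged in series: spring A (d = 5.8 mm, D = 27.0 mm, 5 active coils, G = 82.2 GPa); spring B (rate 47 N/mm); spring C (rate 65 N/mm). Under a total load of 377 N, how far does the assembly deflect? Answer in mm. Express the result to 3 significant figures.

17.0 mm

k_A = Gd⁴/(8D³N_a) = (82.2×10³)(5.8⁴)/(8·27.0³·5) = 118.15 N/mm
Series: 1/k_eq = 1/118.15 + 1/47 + 1/65 = 0.045125; k_eq = 22.161 N/mm
δ = F/k_eq = 377/22.161 = 17.012 mm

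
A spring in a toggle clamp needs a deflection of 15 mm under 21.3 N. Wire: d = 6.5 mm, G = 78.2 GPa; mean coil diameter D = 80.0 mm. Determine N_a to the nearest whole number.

Required rate k = F/δ = 21.3/15 = 1.42 N/mm
N_a = Gd⁴/(8D³k) = (78.2×10³ × 6.5⁴)/(8 × 80.0³ × 1.42)
    = 1.39592e+08 / 5.81632e+06 = 24 → 24 coils

24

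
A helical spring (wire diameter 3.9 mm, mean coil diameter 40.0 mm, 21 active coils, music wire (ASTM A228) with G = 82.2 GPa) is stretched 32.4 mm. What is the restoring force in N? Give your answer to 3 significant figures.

k = Gd⁴/(8D³N_a) = (82.2×10³)(3.9⁴)/(8·40.0³·21) = 1.7686 N/mm
F = k·δ = 1.7686 × 32.4 = 57.304 N

57.3 N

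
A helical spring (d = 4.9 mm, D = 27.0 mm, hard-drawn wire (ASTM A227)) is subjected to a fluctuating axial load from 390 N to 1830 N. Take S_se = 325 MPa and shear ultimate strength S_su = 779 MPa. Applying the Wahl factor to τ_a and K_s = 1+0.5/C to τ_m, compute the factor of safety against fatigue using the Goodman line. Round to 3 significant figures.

C = D/d = 27.0/4.9 = 5.5102; K_W = (4C−1)/(4C−4)+0.615/C = 1.2779; K_s = 1+0.5/C = 1.0907
F_a = (F_max−F_min)/2 = 720 N; F_m = (F_max+F_min)/2 = 1110 N
τ_a = K_W·8F_aD/(πd³) = 1.2779 × 420.77 = 537.71 MPa
τ_m = K_s·8F_mD/(πd³) = 1.0907 × 648.69 = 707.55 MPa
Goodman: 1/n_f = τ_a/S_se + τ_m/S_su = 537.71/325 + 707.55/779 = 1.65448 + 0.90829 = 2.5628
n_f = 1/2.5628 = 0.3902

0.390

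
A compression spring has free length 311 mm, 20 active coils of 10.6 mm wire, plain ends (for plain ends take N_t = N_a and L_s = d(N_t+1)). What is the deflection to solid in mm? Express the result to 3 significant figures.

N_t = 20; L_s = 10.6·21 = 222.6 mm
δ_solid = L₀ − L_s = 311 − 222.6 = 88.4 mm

88.4 mm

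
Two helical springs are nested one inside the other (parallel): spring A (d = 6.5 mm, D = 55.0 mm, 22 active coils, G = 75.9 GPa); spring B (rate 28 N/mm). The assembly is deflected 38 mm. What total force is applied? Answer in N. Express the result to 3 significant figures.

1240 N

k_A = Gd⁴/(8D³N_a) = (75.9×10³)(6.5⁴)/(8·55.0³·22) = 4.6269 N/mm
Parallel: k_eq = 4.6269 + 28 = 32.627 N/mm
F = k_eq·δ = 32.627·38 = 1239.8 N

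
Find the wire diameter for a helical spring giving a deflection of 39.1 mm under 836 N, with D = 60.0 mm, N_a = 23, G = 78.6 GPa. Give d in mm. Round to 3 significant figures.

10.2 mm

Required rate k = F/δ = 836/39.1 = 21.381 N/mm
d = (8D³N_a·k / G)^(1/4) = (8·60.0³·23·21.381 / (78.6×10³))^0.25
  = (10811)^0.25 = 10.1969 mm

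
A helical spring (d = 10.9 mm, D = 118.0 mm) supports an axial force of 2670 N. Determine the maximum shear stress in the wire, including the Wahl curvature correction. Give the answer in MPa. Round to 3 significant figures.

702 MPa

Spring index C = D/d = 118.0/10.9 = 10.8257
K_W = (4C−1)/(4C−4) + 0.615/C = 42.303/39.303 + 0.0568 = 1.1331
τ₀ = 8FD/(πd³) = 8·2670·118.0/(π·10.9³) = 2.52048e+06/4068.5 = 619.52 MPa
τ_max = K·τ₀ = 1.1331 × 619.52 = 702 MPa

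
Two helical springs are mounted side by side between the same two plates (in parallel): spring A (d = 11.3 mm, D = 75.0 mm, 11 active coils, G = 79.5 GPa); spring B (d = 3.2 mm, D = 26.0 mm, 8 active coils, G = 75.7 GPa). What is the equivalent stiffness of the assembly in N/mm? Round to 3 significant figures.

k_A = Gd⁴/(8D³N_a) = (79.5×10³)(11.3⁴)/(8·75.0³·11) = 34.915 N/mm
k_B = Gd⁴/(8D³N_a) = (75.7×10³)(3.2⁴)/(8·26.0³·8) = 7.0566 N/mm
Parallel: k_eq = 34.915 + 7.0566 = 41.972 N/mm

42.0 N/mm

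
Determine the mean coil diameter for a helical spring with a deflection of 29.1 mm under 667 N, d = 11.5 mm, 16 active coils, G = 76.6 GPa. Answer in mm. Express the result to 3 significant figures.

77.0 mm

Required rate k = F/δ = 667/29.1 = 22.921 N/mm
D = (Gd⁴/(8N_a·k))^(1/3) = (76.6×10³·11.5⁴/(8·16·22.921))^(1/3)
  = (456644)^(1/3) = 77.0062 mm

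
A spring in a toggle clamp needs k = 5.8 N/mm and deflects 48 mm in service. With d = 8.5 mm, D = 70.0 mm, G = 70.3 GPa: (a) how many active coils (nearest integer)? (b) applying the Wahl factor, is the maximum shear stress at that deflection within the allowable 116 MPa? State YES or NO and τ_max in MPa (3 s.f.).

N_a = Gd⁴/(8D³k) = (70.3×10³)(8.5⁴)/(8·70.0³·5.8) = 23.06 → N_a = 23
Actual rate k = Gd⁴/(8D³·23) = 5.8146 N/mm
Working load F = kδ = 5.8146·48 = 279.1 N
C = 70.0/8.5 = 8.2353; K_W = (4C−1)/(4C−4)+0.615/C = 1.1783
τ_max = K_W·8FD/(πd³) = 1.1783·81.011 = 95.458 MPa
τ_max ≤ 116 MPa → acceptable

(a) 23 coils; (b) YES, τ_max = 95.5 MPa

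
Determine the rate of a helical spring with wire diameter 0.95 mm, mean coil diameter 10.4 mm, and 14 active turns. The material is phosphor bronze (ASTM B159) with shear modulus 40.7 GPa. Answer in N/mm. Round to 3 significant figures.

0.263 N/mm

k = Gd⁴/(8D³N_a) = (40.7×10³ × 0.95⁴) / (8 × 10.4³ × 14)
  = 33150.4 / 125985 = 0.26313 N/mm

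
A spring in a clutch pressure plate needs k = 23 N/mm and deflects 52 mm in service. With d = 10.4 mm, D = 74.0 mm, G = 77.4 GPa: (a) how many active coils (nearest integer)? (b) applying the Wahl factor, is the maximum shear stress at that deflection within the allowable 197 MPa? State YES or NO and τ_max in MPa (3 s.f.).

(a) 12 coils; (b) NO, τ_max = 245 MPa

N_a = Gd⁴/(8D³k) = (77.4×10³)(10.4⁴)/(8·74.0³·23) = 12.14 → N_a = 12
Actual rate k = Gd⁴/(8D³·12) = 23.276 N/mm
Working load F = kδ = 23.276·52 = 1210.4 N
C = 74.0/10.4 = 7.1154; K_W = (4C−1)/(4C−4)+0.615/C = 1.2091
τ_max = K_W·8FD/(πd³) = 1.2091·202.76 = 245.15 MPa
τ_max > 197 MPa → exceeds allowable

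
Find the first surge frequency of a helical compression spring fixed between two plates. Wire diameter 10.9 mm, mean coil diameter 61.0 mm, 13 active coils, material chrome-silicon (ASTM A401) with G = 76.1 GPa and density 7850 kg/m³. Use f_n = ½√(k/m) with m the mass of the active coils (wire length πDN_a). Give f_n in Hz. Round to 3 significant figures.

79.0 Hz

k = Gd⁴/(8D³N_a) = (76.1×10³)(10.9⁴)/(8·61.0³·13) = 45.506 N/mm = 45506 N/m
Wire length L = πDN_a = π·61.0·13 = 2491.3 mm
m = ρ·(πd²/4)·L = 7850 × 93.313×10⁻⁶ m² × 2.4913 m = 1.8249 kg
f_n = ½√(k/m) = 0.5·√(45506/1.8249) = 0.5·√(24936) = 78.956 Hz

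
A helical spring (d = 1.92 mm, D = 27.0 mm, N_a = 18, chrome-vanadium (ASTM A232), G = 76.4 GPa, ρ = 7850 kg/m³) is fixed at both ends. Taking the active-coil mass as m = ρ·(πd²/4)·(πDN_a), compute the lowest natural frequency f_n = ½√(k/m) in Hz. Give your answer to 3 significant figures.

51.4 Hz

k = Gd⁴/(8D³N_a) = (76.4×10³)(1.92⁴)/(8·27.0³·18) = 0.36631 N/mm = 366.31 N/m
Wire length L = πDN_a = π·27.0·18 = 1526.8 mm
m = ρ·(πd²/4)·L = 7850 × 2.8953×10⁻⁶ m² × 1.5268 m = 0.034701 kg
f_n = ½√(k/m) = 0.5·√(366.31/0.034701) = 0.5·√(10556) = 51.371 Hz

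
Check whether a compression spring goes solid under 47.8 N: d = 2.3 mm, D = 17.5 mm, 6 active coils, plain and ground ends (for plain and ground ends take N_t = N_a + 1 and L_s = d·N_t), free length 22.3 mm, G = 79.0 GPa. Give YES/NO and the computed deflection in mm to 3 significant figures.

NO, δ = 5.56 mm

k = Gd⁴/(8D³N_a) = (79.0×10³)(2.3⁴)/(8·17.5³·6) = 8.5938 N/mm
N_t = 7; L_s = 2.3·7 = 16.1 mm; δ_solid = L₀ − L_s = 22.3 − 16.1 = 6.2 mm
δ = F/k = 47.8/8.5938 = 5.5622 mm
δ < δ_solid → spring does not go solid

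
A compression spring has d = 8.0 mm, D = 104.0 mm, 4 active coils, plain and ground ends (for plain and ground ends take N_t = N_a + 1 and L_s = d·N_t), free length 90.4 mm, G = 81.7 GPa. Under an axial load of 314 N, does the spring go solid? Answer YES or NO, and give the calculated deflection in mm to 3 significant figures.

NO, δ = 33.8 mm

k = Gd⁴/(8D³N_a) = (81.7×10³)(8.0⁴)/(8·104.0³·4) = 9.2968 N/mm
N_t = 5; L_s = 8.0·5 = 40 mm; δ_solid = L₀ − L_s = 90.4 − 40 = 50.4 mm
δ = F/k = 314/9.2968 = 33.775 mm
δ < δ_solid → spring does not go solid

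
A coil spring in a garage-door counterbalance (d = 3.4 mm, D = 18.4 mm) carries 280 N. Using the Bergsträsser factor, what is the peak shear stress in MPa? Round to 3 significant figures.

Spring index C = D/d = 18.4/3.4 = 5.4118
K_B = (4C+2)/(4C−3) = 23.647/18.647 = 1.2681
τ₀ = 8FD/(πd³) = 8·280·18.4/(π·3.4³) = 41216/123.48 = 333.79 MPa
τ_max = K·τ₀ = 1.2681 × 333.79 = 423.3 MPa

423 MPa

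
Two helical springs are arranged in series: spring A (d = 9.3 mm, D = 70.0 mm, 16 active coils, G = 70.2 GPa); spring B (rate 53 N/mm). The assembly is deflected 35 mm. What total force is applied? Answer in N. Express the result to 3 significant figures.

k_A = Gd⁴/(8D³N_a) = (70.2×10³)(9.3⁴)/(8·70.0³·16) = 11.961 N/mm
Series: 1/k_eq = 1/11.961 + 1/53 = 0.10247; k_eq = 9.7586 N/mm
F = k_eq·δ = 9.7586·35 = 341.55 N

342 N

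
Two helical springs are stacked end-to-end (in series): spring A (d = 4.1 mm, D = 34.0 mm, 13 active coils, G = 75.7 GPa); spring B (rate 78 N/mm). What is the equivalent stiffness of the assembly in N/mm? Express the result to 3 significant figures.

4.90 N/mm

k_A = Gd⁴/(8D³N_a) = (75.7×10³)(4.1⁴)/(8·34.0³·13) = 5.2331 N/mm
Series: 1/k_eq = 1/5.2331 + 1/78 = 0.20391; k_eq = 4.9041 N/mm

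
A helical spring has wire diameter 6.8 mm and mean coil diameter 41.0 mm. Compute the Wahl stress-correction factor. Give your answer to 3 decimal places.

1.251

C = D/d = 41.0/6.8 = 6.0294
K_W = (4C−1)/(4C−4) + 0.615/C = 23.118/20.118 + 0.1020 = 1.2511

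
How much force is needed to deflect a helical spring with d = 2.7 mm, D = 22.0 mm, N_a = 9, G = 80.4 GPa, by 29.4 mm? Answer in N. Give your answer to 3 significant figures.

k = Gd⁴/(8D³N_a) = (80.4×10³)(2.7⁴)/(8·22.0³·9) = 5.5733 N/mm
F = k·δ = 5.5733 × 29.4 = 163.85 N

164 N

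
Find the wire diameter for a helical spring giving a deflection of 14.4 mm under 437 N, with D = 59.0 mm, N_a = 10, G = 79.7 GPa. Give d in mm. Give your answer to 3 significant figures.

8.89 mm

Required rate k = F/δ = 437/14.4 = 30.347 N/mm
d = (8D³N_a·k / G)^(1/4) = (8·59.0³·10·30.347 / (79.7×10³))^0.25
  = (6256.1)^0.25 = 8.8936 mm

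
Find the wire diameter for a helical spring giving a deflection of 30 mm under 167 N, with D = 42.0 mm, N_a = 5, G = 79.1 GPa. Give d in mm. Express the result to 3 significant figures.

3.80 mm

Required rate k = F/δ = 167/30 = 5.5667 N/mm
d = (8D³N_a·k / G)^(1/4) = (8·42.0³·5·5.5667 / (79.1×10³))^0.25
  = (208.56)^0.25 = 3.8002 mm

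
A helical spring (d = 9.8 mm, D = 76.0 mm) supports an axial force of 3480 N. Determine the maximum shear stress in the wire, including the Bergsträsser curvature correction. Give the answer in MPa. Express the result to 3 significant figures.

Spring index C = D/d = 76.0/9.8 = 7.7551
K_B = (4C+2)/(4C−3) = 33.020/28.020 = 1.1784
τ₀ = 8FD/(πd³) = 8·3480·76.0/(π·9.8³) = 2.11584e+06/2956.8 = 715.57 MPa
τ_max = K·τ₀ = 1.1784 × 715.57 = 843.26 MPa

843 MPa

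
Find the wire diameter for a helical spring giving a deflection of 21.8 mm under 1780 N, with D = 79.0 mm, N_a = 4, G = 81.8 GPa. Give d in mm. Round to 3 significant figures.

11.2 mm

Required rate k = F/δ = 1780/21.8 = 81.651 N/mm
d = (8D³N_a·k / G)^(1/4) = (8·79.0³·4·81.651 / (81.8×10³))^0.25
  = (15749)^0.25 = 11.2024 mm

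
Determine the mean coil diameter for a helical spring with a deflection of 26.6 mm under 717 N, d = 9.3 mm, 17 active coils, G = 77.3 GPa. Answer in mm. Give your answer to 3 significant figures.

Required rate k = F/δ = 717/26.6 = 26.955 N/mm
D = (Gd⁴/(8N_a·k))^(1/3) = (77.3×10³·9.3⁴/(8·17·26.955))^(1/3)
  = (157737)^(1/3) = 54.0312 mm

54.0 mm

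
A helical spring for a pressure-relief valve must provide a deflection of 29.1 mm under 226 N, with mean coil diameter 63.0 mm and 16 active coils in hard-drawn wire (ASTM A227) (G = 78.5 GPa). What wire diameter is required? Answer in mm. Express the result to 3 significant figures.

7.50 mm

Required rate k = F/δ = 226/29.1 = 7.7663 N/mm
d = (8D³N_a·k / G)^(1/4) = (8·63.0³·16·7.7663 / (78.5×10³))^0.25
  = (3166.5)^0.25 = 7.5014 mm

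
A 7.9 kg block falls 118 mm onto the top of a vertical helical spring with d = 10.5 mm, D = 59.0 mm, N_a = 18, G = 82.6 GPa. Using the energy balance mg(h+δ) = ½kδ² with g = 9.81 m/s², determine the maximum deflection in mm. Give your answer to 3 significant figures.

k = Gd⁴/(8D³N_a) = (82.6×10³)(10.5⁴)/(8·59.0³·18) = 33.948 N/mm
W = mg = 7.9 × 9.81 = 77.499 N
½kδ² − Wδ − Wh = 0 → δ = (W + √(W² + 2kWh))/k
δ = (77.499 + √(6006.1 + 620907))/33.948 = (77.499 + 791.78)/33.948 = 25.606 mm

25.6 mm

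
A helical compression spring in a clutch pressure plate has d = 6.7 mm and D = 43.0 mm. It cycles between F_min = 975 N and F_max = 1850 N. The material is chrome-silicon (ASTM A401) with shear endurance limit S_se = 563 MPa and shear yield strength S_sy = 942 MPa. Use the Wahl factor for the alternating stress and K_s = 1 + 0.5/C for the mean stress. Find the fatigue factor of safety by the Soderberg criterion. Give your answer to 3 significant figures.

1.07

C = D/d = 43.0/6.7 = 6.4179; K_W = (4C−1)/(4C−4)+0.615/C = 1.2343; K_s = 1+0.5/C = 1.0779
F_a = (F_max−F_min)/2 = 437.5 N; F_m = (F_max+F_min)/2 = 1412.5 N
τ_a = K_W·8F_aD/(πd³) = 1.2343 × 159.28 = 196.59 MPa
τ_m = K_s·8F_mD/(πd³) = 1.0779 × 514.25 = 554.31 MPa
Soderberg: 1/n_f = τ_a/S_se + τ_m/S_sy = 196.59/563 + 554.31/942 = 0.34919 + 0.58844 = 0.93763
n_f = 1/0.93763 = 1.067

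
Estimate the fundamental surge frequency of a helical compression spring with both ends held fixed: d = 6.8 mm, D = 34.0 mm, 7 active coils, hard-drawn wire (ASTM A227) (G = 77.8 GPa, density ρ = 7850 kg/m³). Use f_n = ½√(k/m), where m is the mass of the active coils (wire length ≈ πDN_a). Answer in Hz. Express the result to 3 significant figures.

k = Gd⁴/(8D³N_a) = (77.8×10³)(6.8⁴)/(8·34.0³·7) = 75.577 N/mm = 75577 N/m
Wire length L = πDN_a = π·34.0·7 = 747.7 mm
m = ρ·(πd²/4)·L = 7850 × 36.317×10⁻⁶ m² × 0.7477 m = 0.21316 kg
f_n = ½√(k/m) = 0.5·√(75577/0.21316) = 0.5·√(3.5456e+05) = 297.72 Hz

298 Hz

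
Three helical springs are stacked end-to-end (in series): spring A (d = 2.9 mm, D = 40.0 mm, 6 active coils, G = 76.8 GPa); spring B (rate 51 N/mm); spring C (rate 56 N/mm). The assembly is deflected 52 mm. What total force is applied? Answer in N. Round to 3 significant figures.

86.2 N

k_A = Gd⁴/(8D³N_a) = (76.8×10³)(2.9⁴)/(8·40.0³·6) = 1.7682 N/mm
Series: 1/k_eq = 1/1.7682 + 1/51 + 1/56 = 0.60301; k_eq = 1.6583 N/mm
F = k_eq·δ = 1.6583·52 = 86.234 N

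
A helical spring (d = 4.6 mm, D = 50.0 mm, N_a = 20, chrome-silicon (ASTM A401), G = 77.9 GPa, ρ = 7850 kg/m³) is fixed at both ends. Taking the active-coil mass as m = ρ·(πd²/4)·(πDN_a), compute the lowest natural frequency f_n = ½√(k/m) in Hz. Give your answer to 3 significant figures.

32.6 Hz

k = Gd⁴/(8D³N_a) = (77.9×10³)(4.6⁴)/(8·50.0³·20) = 1.744 N/mm = 1744 N/m
Wire length L = πDN_a = π·50.0·20 = 3141.6 mm
m = ρ·(πd²/4)·L = 7850 × 16.619×10⁻⁶ m² × 3.1416 m = 0.40985 kg
f_n = ½√(k/m) = 0.5·√(1744/0.40985) = 0.5·√(4255.1) = 32.616 Hz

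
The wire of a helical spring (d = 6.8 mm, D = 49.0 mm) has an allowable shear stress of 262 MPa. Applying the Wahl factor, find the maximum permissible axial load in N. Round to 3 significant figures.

547 N

C = D/d = 49.0/6.8 = 7.2059
K_W = (4C−1)/(4C−4) + 0.615/C = 27.824/24.824 + 0.0853 = 1.2062
τ_max = K·8FD/(πd³) → F_max = τ_allow·πd³/(8DK)
F_max = 262·π·6.8³/(8·49.0·1.2062) = 2.5881e+05/472.83 = 547.36 N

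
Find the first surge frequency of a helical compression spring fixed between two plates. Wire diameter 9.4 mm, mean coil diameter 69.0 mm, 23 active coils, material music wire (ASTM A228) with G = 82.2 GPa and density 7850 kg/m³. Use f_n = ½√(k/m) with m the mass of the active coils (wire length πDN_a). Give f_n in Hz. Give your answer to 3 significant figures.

k = Gd⁴/(8D³N_a) = (82.2×10³)(9.4⁴)/(8·69.0³·23) = 10.617 N/mm = 10617 N/m
Wire length L = πDN_a = π·69.0·23 = 4985.7 mm
m = ρ·(πd²/4)·L = 7850 × 69.398×10⁻⁶ m² × 4.9857 m = 2.7161 kg
f_n = ½√(k/m) = 0.5·√(10617/2.7161) = 0.5·√(3909.1) = 31.261 Hz

31.3 Hz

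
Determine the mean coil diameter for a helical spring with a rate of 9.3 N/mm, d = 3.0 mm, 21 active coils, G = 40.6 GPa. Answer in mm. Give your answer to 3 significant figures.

D = (Gd⁴/(8N_a·k))^(1/3) = (40.6×10³·3.0⁴/(8·21·9.3))^(1/3)
  = (2104.84)^(1/3) = 12.8156 mm

12.8 mm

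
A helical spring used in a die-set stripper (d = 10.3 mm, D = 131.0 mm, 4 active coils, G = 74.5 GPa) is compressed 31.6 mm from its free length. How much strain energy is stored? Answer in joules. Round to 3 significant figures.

5.82 J

k = Gd⁴/(8D³N_a) = (74.5×10³)(10.3⁴)/(8·131.0³·4) = 11.656 N/mm
U = ½kδ² = 0.5 × 11.656 × 31.6² = 5819.5 N·mm = 5.8195 J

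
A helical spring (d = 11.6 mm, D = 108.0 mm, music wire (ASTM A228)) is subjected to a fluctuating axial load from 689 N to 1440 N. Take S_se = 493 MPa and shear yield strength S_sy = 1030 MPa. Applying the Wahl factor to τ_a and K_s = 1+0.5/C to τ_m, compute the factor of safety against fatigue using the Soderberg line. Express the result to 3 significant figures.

C = D/d = 108.0/11.6 = 9.3103; K_W = (4C−1)/(4C−4)+0.615/C = 1.1563; K_s = 1+0.5/C = 1.0537
F_a = (F_max−F_min)/2 = 375.5 N; F_m = (F_max+F_min)/2 = 1064.5 N
τ_a = K_W·8F_aD/(πd³) = 1.1563 × 66.161 = 76.502 MPa
τ_m = K_s·8F_mD/(πd³) = 1.0537 × 187.56 = 197.63 MPa
Soderberg: 1/n_f = τ_a/S_se + τ_m/S_sy = 76.502/493 + 197.63/1030 = 0.15518 + 0.19187 = 0.34705
n_f = 1/0.34705 = 2.881

2.88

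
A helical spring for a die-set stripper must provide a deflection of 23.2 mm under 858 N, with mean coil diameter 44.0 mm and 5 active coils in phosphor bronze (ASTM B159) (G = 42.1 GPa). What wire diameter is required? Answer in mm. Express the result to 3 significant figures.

7.40 mm

Required rate k = F/δ = 858/23.2 = 36.983 N/mm
d = (8D³N_a·k / G)^(1/4) = (8·44.0³·5·36.983 / (42.1×10³))^0.25
  = (2993.2)^0.25 = 7.3966 mm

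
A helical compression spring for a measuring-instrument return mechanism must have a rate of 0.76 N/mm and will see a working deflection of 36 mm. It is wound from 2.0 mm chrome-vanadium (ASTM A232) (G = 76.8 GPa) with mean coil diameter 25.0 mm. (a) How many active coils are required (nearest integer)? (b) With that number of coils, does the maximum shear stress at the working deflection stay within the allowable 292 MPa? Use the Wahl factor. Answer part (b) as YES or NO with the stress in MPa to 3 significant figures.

N_a = Gd⁴/(8D³k) = (76.8×10³)(2.0⁴)/(8·25.0³·0.76) = 12.93 → N_a = 13
Actual rate k = Gd⁴/(8D³·13) = 0.75618 N/mm
Working load F = kδ = 0.75618·36 = 27.223 N
C = 25.0/2.0 = 12.5000; K_W = (4C−1)/(4C−4)+0.615/C = 1.1144
τ_max = K_W·8FD/(πd³) = 1.1144·216.63 = 241.42 MPa
τ_max ≤ 292 MPa → acceptable

(a) 13 coils; (b) YES, τ_max = 241 MPa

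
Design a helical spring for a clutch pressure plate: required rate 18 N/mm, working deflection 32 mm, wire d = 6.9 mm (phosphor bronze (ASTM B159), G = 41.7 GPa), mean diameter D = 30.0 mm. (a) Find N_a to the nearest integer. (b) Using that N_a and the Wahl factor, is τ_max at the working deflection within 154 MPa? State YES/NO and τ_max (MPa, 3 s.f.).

(a) 24 coils; (b) NO, τ_max = 185 MPa

N_a = Gd⁴/(8D³k) = (41.7×10³)(6.9⁴)/(8·30.0³·18) = 24.31 → N_a = 24
Actual rate k = Gd⁴/(8D³·24) = 18.233 N/mm
Working load F = kδ = 18.233·32 = 583.47 N
C = 30.0/6.9 = 4.3478; K_W = (4C−1)/(4C−4)+0.615/C = 1.3655
τ_max = K_W·8FD/(πd³) = 1.3655·135.68 = 185.27 MPa
τ_max > 154 MPa → exceeds allowable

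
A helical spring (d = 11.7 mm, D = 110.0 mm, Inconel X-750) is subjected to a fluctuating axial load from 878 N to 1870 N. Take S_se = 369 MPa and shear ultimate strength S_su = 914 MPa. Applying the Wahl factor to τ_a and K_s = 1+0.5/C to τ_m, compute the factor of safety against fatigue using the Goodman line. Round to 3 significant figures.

1.82

C = D/d = 110.0/11.7 = 9.4017; K_W = (4C−1)/(4C−4)+0.615/C = 1.1547; K_s = 1+0.5/C = 1.0532
F_a = (F_max−F_min)/2 = 496 N; F_m = (F_max+F_min)/2 = 1374 N
τ_a = K_W·8F_aD/(πd³) = 1.1547 × 86.747 = 100.17 MPa
τ_m = K_s·8F_mD/(πd³) = 1.0532 × 240.3 = 253.08 MPa
Goodman: 1/n_f = τ_a/S_se + τ_m/S_su = 100.17/369 + 253.08/914 = 0.27145 + 0.27690 = 0.54835
n_f = 1/0.54835 = 1.824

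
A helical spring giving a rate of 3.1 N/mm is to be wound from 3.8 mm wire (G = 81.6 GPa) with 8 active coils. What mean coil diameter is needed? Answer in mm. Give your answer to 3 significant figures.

44.1 mm

D = (Gd⁴/(8N_a·k))^(1/3) = (81.6×10³·3.8⁴/(8·8·3.1))^(1/3)
  = (85759.6)^(1/3) = 44.0989 mm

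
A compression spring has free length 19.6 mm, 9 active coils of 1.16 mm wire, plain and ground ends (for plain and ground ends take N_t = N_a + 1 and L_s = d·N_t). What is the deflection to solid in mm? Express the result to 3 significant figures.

8.00 mm

N_t = 10; L_s = 1.16·10 = 11.6 mm
δ_solid = L₀ − L_s = 19.6 − 11.6 = 8 mm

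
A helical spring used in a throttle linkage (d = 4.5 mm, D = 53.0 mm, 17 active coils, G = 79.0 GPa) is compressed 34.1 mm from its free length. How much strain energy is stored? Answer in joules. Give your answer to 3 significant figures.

0.930 J

k = Gd⁴/(8D³N_a) = (79.0×10³)(4.5⁴)/(8·53.0³·17) = 1.6 N/mm
U = ½kδ² = 0.5 × 1.6 × 34.1² = 930.23 N·mm = 0.93023 J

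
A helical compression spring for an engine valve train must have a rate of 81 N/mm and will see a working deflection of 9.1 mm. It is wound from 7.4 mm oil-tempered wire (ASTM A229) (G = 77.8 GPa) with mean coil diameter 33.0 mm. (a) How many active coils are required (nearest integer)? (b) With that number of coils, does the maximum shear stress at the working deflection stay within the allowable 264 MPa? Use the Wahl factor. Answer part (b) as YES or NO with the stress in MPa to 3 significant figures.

(a) 10 coils; (b) YES, τ_max = 207 MPa

N_a = Gd⁴/(8D³k) = (77.8×10³)(7.4⁴)/(8·33.0³·81) = 10.02 → N_a = 10
Actual rate k = Gd⁴/(8D³·10) = 81.147 N/mm
Working load F = kδ = 81.147·9.1 = 738.44 N
C = 33.0/7.4 = 4.4595; K_W = (4C−1)/(4C−4)+0.615/C = 1.3547
τ_max = K_W·8FD/(πd³) = 1.3547·153.14 = 207.45 MPa
τ_max ≤ 264 MPa → acceptable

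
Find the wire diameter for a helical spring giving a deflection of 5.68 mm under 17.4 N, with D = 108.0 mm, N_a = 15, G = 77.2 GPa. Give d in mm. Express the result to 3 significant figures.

8.80 mm

Required rate k = F/δ = 17.4/5.68 = 3.0634 N/mm
d = (8D³N_a·k / G)^(1/4) = (8·108.0³·15·3.0634 / (77.2×10³))^0.25
  = (5998.4)^0.25 = 8.8005 mm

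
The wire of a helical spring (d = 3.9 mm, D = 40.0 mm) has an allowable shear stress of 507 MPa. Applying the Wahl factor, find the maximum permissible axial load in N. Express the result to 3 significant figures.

259 N

C = D/d = 40.0/3.9 = 10.2564
K_W = (4C−1)/(4C−4) + 0.615/C = 40.026/37.026 + 0.0600 = 1.1410
τ_max = K·8FD/(πd³) → F_max = τ_allow·πd³/(8DK)
F_max = 507·π·3.9³/(8·40.0·1.1410) = 94483/365.12 = 258.77 N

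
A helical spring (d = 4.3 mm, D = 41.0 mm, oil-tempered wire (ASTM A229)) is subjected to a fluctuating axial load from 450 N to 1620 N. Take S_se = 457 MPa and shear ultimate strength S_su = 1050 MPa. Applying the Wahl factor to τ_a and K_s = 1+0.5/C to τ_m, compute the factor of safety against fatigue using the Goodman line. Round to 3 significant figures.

0.303

C = D/d = 41.0/4.3 = 9.5349; K_W = (4C−1)/(4C−4)+0.615/C = 1.1524; K_s = 1+0.5/C = 1.0524
F_a = (F_max−F_min)/2 = 585 N; F_m = (F_max+F_min)/2 = 1035 N
τ_a = K_W·8F_aD/(πd³) = 1.1524 × 768.2 = 885.25 MPa
τ_m = K_s·8F_mD/(πd³) = 1.0524 × 1359.1 = 1430.4 MPa
Goodman: 1/n_f = τ_a/S_se + τ_m/S_su = 885.25/457 + 1430.4/1050 = 1.93710 + 1.36228 = 3.2994
n_f = 1/3.2994 = 0.3031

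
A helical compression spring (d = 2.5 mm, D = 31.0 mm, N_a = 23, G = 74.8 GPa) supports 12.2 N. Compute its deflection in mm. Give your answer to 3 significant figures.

k = Gd⁴/(8D³N_a) = (74.8×10³)(2.5⁴)/(8·31.0³·23) = 0.53304 N/mm
δ = F/k = 12.2 / 0.53304 = 22.888 mm

22.9 mm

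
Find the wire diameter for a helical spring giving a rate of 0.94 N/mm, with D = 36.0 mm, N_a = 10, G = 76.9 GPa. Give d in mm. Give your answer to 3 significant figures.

2.60 mm

d = (8D³N_a·k / G)^(1/4) = (8·36.0³·10·0.94 / (76.9×10³))^0.25
  = (45.625)^0.25 = 2.5990 mm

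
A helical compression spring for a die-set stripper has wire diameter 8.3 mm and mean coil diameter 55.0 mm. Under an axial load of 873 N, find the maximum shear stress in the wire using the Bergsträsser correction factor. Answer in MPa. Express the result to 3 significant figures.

259 MPa

Spring index C = D/d = 55.0/8.3 = 6.6265
K_B = (4C+2)/(4C−3) = 28.506/23.506 = 1.2127
τ₀ = 8FD/(πd³) = 8·873·55.0/(π·8.3³) = 384120/1796.3 = 213.84 MPa
τ_max = K·τ₀ = 1.2127 × 213.84 = 259.32 MPa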